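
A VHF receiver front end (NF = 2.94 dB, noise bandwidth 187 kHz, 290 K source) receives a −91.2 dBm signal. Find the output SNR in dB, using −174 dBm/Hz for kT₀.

Noise floor: N = −174 + 10 log₁₀(B) + NF
10 log₁₀(1.87×10⁵) = 52.72 dB
N = −174 + 52.72 + 2.94 = −118.34 dBm
SNR = P_sig − N = −91.2 − (−118.34) = 27.14 dB → 27.1 dB

27.1 dB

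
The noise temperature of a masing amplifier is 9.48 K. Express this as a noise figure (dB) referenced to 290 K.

0.140 dB

F = 1 + T_e/T₀ = 1 + 9.48/290 = 1.03269
NF = 10 log₁₀(1.03269) = 0.140 dB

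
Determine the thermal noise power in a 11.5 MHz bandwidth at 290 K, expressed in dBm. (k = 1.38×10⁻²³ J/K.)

P_n = kTB = 1.38×10⁻²³ × 290 × 1.15×10⁷ = 4.60×10⁻¹⁴ W
In dBm: 10 log₁₀(4.60×10⁻¹⁴ / 10⁻³) = −103.4 dBm

−103.4 dBm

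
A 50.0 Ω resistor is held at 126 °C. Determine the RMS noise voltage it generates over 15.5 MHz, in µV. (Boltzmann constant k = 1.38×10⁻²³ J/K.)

4.13 µV

T = 126 °C + 273.15 = 399.15 K
V_n = √(4kTRB)
4kTRB = 4 × 1.38×10⁻²³ × 399.15 × 5.00×10¹ × 1.55×10⁷ = 1.71×10⁻¹¹ V²
V_n = √(1.71×10⁻¹¹) = 4.13×10⁻⁶ V = 4.13 µV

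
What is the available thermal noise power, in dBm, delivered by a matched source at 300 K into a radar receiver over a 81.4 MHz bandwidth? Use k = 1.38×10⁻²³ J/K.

P_n = kTB = 1.38×10⁻²³ × 300 × 8.14×10⁷ = 3.37×10⁻¹³ W
In dBm: 10 log₁₀(3.37×10⁻¹³ / 10⁻³) = −94.7 dBm

−94.7 dBm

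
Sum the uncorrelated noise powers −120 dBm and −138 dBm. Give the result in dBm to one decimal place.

−119.9 dBm

Convert to linear, add, convert back:
P₁ = 1.00×10⁻¹⁵ W, P₂ = 1.58×10⁻¹⁷ W
P_tot = 1.02×10⁻¹⁵ W → 10 log₁₀(P_tot / 10⁻³) = −119.9 dBm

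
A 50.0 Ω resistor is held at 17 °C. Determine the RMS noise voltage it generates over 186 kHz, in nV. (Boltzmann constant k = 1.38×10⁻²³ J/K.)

386 nV

T = 17 °C + 273.15 = 290.15 K
V_n = √(4kTRB)
4kTRB = 4 × 1.38×10⁻²³ × 290.15 × 5.00×10¹ × 1.86×10⁵ = 1.49×10⁻¹³ V²
V_n = √(1.49×10⁻¹³) = 3.86×10⁻⁷ V = 386 nV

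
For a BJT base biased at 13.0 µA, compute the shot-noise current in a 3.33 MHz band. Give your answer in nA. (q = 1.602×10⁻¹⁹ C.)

3.72 nA

I_n = √(2qI·B)
2qI·B = 2 × 1.602×10⁻¹⁹ × 1.30×10⁻⁵ × 3.33×10⁶ = 1.39×10⁻¹⁷ A²
I_n = √(1.39×10⁻¹⁷) = 3.72×10⁻⁹ A = 3.72 nA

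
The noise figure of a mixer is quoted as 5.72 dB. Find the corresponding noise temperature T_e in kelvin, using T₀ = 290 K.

F = 10^(5.72/10) = 3.7325
T_e = (F − 1)·T₀ = (3.7325 − 1) × 290 = 792 K

792 K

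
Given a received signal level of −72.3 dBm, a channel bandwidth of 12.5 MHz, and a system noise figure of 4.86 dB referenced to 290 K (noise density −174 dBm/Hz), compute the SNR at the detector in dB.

25.9 dB

Noise floor: N = −174 + 10 log₁₀(B) + NF
10 log₁₀(1.25×10⁷) = 70.97 dB
N = −174 + 70.97 + 4.86 = −98.17 dBm
SNR = P_sig − N = −72.3 − (−98.17) = 25.87 dB → 25.9 dB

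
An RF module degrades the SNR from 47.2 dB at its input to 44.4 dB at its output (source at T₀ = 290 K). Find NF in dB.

NF (dB) = SNR_in(dB) − SNR_out(dB) when the source is at T₀
NF = 47.2 − 44.4 = 2.8 dB

2.8 dB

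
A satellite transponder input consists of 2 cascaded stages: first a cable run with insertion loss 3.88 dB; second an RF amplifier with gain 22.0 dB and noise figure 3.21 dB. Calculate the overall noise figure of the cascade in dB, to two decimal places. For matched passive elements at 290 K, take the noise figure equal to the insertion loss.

7.09 dB

Convert to linear (a loss of L dB is a gain of −L dB): F_i = 10^(NF_i/10), G_i = 10^(G_i,dB/10)
  Stage 1: F_1 = 10^(3.88/10) = 2.443, G_1 = 10^(−3.88/10) = 0.4093
  Stage 2: F_2 = 10^(3.21/10) = 2.094, G_2 = 10^(22.0/10) = 158.5
Friis cascade:
  F = 2.443 + (2.094 − 1)/0.4093 = 5.117
NF = 10 log₁₀(5.117) = 7.09 dB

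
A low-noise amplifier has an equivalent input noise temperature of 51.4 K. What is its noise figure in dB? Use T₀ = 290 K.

0.709 dB

F = 1 + T_e/T₀ = 1 + 51.4/290 = 1.17724
NF = 10 log₁₀(1.17724) = 0.709 dB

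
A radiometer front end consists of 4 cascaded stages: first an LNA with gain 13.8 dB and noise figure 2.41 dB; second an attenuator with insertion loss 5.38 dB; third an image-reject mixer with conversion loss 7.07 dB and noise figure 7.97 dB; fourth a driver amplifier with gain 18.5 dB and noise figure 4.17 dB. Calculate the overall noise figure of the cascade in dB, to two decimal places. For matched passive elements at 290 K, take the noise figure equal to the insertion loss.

5.78 dB

Convert to linear (a loss of L dB is a gain of −L dB): F_i = 10^(NF_i/10), G_i = 10^(G_i,dB/10)
  Stage 1: F_1 = 10^(2.41/10) = 1.742, G_1 = 10^(13.8/10) = 23.99
  Stage 2: F_2 = 10^(5.38/10) = 3.451, G_2 = 10^(−5.38/10) = 0.2897
  Stage 3: F_3 = 10^(7.97/10) = 6.266, G_3 = 10^(−7.07/10) = 0.1963
  Stage 4: F_4 = 10^(4.17/10) = 2.612, G_4 = 10^(18.5/10) = 70.79
Friis cascade:
  F = 1.742 + (3.451 − 1)/23.99 + (6.266 − 1)/6.950 + (2.612 − 1)/1.365 = 3.783
NF = 10 log₁₀(3.783) = 5.78 dB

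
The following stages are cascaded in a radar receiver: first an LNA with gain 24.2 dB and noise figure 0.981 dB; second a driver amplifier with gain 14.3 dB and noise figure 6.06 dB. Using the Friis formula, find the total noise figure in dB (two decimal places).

Convert to linear (a loss of L dB is a gain of −L dB): F_i = 10^(NF_i/10), G_i = 10^(G_i,dB/10)
  Stage 1: F_1 = 10^(0.981/10) = 1.253, G_1 = 10^(24.2/10) = 263.0
  Stage 2: F_2 = 10^(6.06/10) = 4.036, G_2 = 10^(14.3/10) = 26.92
Friis cascade:
  F = 1.253 + (4.036 − 1)/263.0 = 1.265
NF = 10 log₁₀(1.265) = 1.02 dB

1.02 dB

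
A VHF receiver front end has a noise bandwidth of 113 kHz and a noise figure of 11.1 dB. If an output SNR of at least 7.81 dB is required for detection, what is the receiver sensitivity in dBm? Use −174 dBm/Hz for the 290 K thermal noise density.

−104.6 dBm

Sensitivity = −174 + 10 log₁₀(B) + NF + SNR_min
= −174 + 50.53 + 11.1 + 7.81
= −104.56 dBm → −104.6 dBm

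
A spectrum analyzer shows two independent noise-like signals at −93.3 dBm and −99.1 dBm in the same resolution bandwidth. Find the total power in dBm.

−92.3 dBm

Convert to linear, add, convert back:
P₁ = 4.68×10⁻¹³ W, P₂ = 1.23×10⁻¹³ W
P_tot = 5.91×10⁻¹³ W → 10 log₁₀(P_tot / 10⁻³) = −92.3 dBm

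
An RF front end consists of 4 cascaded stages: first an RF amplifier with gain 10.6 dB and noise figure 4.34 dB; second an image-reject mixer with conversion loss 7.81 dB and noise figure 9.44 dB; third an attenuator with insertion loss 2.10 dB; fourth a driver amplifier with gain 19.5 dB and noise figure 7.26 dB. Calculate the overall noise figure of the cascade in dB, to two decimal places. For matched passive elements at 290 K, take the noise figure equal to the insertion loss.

Convert to linear (a loss of L dB is a gain of −L dB): F_i = 10^(NF_i/10), G_i = 10^(G_i,dB/10)
  Stage 1: F_1 = 10^(4.34/10) = 2.716, G_1 = 10^(10.6/10) = 11.48
  Stage 2: F_2 = 10^(9.44/10) = 8.790, G_2 = 10^(−7.81/10) = 0.1656
  Stage 3: F_3 = 10^(2.10/10) = 1.622, G_3 = 10^(−2.10/10) = 0.6166
  Stage 4: F_4 = 10^(7.26/10) = 5.321, G_4 = 10^(19.5/10) = 89.13
Friis cascade:
  F = 2.716 + (8.790 − 1)/11.48 + (1.622 − 1)/1.901 + (5.321 − 1)/1.172 = 7.408
NF = 10 log₁₀(7.408) = 8.70 dB

8.70 dB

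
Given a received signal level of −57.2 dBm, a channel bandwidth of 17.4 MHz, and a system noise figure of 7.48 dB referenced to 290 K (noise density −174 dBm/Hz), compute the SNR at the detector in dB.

36.9 dB

Noise floor: N = −174 + 10 log₁₀(B) + NF
10 log₁₀(1.74×10⁷) = 72.41 dB
N = −174 + 72.41 + 7.48 = −94.11 dBm
SNR = P_sig − N = −57.2 − (−94.11) = 36.91 dB → 36.9 dB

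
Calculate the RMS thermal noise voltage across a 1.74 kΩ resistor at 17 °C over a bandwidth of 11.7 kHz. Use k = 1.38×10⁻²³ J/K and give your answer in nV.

571 nV

T = 17 °C + 273.15 = 290.15 K
V_n = √(4kTRB)
4kTRB = 4 × 1.38×10⁻²³ × 290.15 × 1.74×10³ × 1.17×10⁴ = 3.26×10⁻¹³ V²
V_n = √(3.26×10⁻¹³) = 5.71×10⁻⁷ V = 571 nV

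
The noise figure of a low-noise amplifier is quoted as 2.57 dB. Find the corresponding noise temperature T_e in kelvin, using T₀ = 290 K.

F = 10^(2.57/10) = 1.80717
T_e = (F − 1)·T₀ = (1.80717 − 1) × 290 = 234 K

234 K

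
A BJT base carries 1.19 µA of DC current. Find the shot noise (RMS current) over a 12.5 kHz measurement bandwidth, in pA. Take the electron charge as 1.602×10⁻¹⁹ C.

69.0 pA

I_n = √(2qI·B)
2qI·B = 2 × 1.602×10⁻¹⁹ × 1.19×10⁻⁶ × 1.25×10⁴ = 4.77×10⁻²¹ A²
I_n = √(4.77×10⁻²¹) = 6.90×10⁻¹¹ A = 69.0 pA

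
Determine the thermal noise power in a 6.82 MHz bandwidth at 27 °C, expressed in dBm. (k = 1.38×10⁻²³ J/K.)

−105.5 dBm

T = 27 °C + 273.15 = 300.15 K
P_n = kTB = 1.38×10⁻²³ × 300.15 × 6.82×10⁶ = 2.82×10⁻¹⁴ W
In dBm: 10 log₁₀(2.82×10⁻¹⁴ / 10⁻³) = −105.5 dBm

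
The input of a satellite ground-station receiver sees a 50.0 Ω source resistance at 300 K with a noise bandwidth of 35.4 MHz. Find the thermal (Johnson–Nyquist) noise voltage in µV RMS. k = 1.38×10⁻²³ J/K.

V_n = √(4kTRB)
4kTRB = 4 × 1.38×10⁻²³ × 300 × 5.00×10¹ × 3.54×10⁷ = 2.93×10⁻¹¹ V²
V_n = √(2.93×10⁻¹¹) = 5.41×10⁻⁶ V = 5.41 µV

5.41 µV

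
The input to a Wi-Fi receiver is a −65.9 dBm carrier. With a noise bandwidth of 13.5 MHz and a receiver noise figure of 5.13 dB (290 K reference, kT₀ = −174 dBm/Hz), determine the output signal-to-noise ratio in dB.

Noise floor: N = −174 + 10 log₁₀(B) + NF
10 log₁₀(1.35×10⁷) = 71.3 dB
N = −174 + 71.3 + 5.13 = −97.57 dBm
SNR = P_sig − N = −65.9 − (−97.57) = 31.67 dB → 31.7 dB

31.7 dB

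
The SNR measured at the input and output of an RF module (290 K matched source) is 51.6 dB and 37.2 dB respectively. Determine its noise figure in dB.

14.4 dB

NF (dB) = SNR_in(dB) − SNR_out(dB) when the source is at T₀
NF = 51.6 − 37.2 = 14.4 dB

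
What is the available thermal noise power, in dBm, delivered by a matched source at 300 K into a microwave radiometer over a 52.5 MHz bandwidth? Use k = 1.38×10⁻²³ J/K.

−96.6 dBm

P_n = kTB = 1.38×10⁻²³ × 300 × 5.25×10⁷ = 2.17×10⁻¹³ W
In dBm: 10 log₁₀(2.17×10⁻¹³ / 10⁻³) = −96.6 dBm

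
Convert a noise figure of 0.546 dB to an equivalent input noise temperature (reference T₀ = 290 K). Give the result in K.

F = 10^(0.546/10) = 1.13397
T_e = (F − 1)·T₀ = (1.13397 − 1) × 290 = 38.9 K

38.9 K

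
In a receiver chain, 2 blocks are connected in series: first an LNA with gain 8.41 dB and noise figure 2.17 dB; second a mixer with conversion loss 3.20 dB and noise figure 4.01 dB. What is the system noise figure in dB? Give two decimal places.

2.71 dB

Convert to linear (a loss of L dB is a gain of −L dB): F_i = 10^(NF_i/10), G_i = 10^(G_i,dB/10)
  Stage 1: F_1 = 10^(2.17/10) = 1.648, G_1 = 10^(8.41/10) = 6.934
  Stage 2: F_2 = 10^(4.01/10) = 2.518, G_2 = 10^(−3.20/10) = 0.4786
Friis cascade:
  F = 1.648 + (2.518 − 1)/6.934 = 1.867
NF = 10 log₁₀(1.867) = 2.71 dB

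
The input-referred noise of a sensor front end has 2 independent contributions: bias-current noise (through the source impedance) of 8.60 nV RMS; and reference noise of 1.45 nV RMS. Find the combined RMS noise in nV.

Uncorrelated sources add in power (mean-square): V_tot = √(ΣV_i²)
V_tot = √[(8.60×10⁻⁹)² + (1.45×10⁻⁹)²] = 8.72×10⁻⁹ V = 8.72 nV

8.72 nV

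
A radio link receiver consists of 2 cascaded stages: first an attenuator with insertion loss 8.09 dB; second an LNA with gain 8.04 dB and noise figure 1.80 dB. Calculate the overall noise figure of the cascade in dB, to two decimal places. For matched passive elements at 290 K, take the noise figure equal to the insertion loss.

Convert to linear (a loss of L dB is a gain of −L dB): F_i = 10^(NF_i/10), G_i = 10^(G_i,dB/10)
  Stage 1: F_1 = 10^(8.09/10) = 6.442, G_1 = 10^(−8.09/10) = 0.1552
  Stage 2: F_2 = 10^(1.80/10) = 1.514, G_2 = 10^(8.04/10) = 6.368
Friis cascade:
  F = 6.442 + (1.514 − 1)/0.1552 = 9.750
NF = 10 log₁₀(9.750) = 9.89 dB

9.89 dB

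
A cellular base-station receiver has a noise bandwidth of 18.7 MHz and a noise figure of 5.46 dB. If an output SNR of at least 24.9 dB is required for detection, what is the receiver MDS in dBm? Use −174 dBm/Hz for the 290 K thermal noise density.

Sensitivity = −174 + 10 log₁₀(B) + NF + SNR_min
= −174 + 72.72 + 5.46 + 24.9
= −70.92 dBm → −70.9 dBm

−70.9 dBm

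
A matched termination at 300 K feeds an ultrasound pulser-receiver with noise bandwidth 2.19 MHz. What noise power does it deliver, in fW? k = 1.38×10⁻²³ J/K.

P_n = kTB = 1.38×10⁻²³ × 300 × 2.19×10⁶ = 9.07×10⁻¹⁵ W = 9.07 fW

9.07 fW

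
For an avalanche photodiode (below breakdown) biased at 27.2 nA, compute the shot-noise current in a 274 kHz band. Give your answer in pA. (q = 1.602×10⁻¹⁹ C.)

I_n = √(2qI·B)
2qI·B = 2 × 1.602×10⁻¹⁹ × 2.72×10⁻⁸ × 2.74×10⁵ = 2.39×10⁻²¹ A²
I_n = √(2.39×10⁻²¹) = 4.89×10⁻¹¹ A = 48.9 pA

48.9 pA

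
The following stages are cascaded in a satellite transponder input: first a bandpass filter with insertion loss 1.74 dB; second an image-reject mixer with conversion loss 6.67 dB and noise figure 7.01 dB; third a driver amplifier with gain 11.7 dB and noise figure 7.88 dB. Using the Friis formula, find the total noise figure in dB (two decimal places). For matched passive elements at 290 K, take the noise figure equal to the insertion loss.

16.35 dB

Convert to linear (a loss of L dB is a gain of −L dB): F_i = 10^(NF_i/10), G_i = 10^(G_i,dB/10)
  Stage 1: F_1 = 10^(1.74/10) = 1.493, G_1 = 10^(−1.74/10) = 0.6699
  Stage 2: F_2 = 10^(7.01/10) = 5.023, G_2 = 10^(−6.67/10) = 0.2153
  Stage 3: F_3 = 10^(7.88/10) = 6.138, G_3 = 10^(11.7/10) = 14.79
Friis cascade:
  F = 1.493 + (5.023 − 1)/0.6699 + (6.138 − 1)/0.1442 = 43.12
NF = 10 log₁₀(43.12) = 16.35 dB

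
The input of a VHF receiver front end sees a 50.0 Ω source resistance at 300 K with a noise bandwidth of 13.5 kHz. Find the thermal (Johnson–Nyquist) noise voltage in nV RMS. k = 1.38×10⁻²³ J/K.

106 nV

V_n = √(4kTRB)
4kTRB = 4 × 1.38×10⁻²³ × 300 × 5.00×10¹ × 1.35×10⁴ = 1.12×10⁻¹⁴ V²
V_n = √(1.12×10⁻¹⁴) = 1.06×10⁻⁷ V = 106 nV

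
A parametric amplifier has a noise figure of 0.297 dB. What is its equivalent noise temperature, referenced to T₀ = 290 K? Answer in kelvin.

F = 10^(0.297/10) = 1.07078
T_e = (F − 1)·T₀ = (1.07078 − 1) × 290 = 20.5 K

20.5 K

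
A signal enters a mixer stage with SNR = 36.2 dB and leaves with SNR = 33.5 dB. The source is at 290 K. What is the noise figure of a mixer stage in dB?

NF (dB) = SNR_in(dB) − SNR_out(dB) when the source is at T₀
NF = 36.2 − 33.5 = 2.7 dB

2.7 dB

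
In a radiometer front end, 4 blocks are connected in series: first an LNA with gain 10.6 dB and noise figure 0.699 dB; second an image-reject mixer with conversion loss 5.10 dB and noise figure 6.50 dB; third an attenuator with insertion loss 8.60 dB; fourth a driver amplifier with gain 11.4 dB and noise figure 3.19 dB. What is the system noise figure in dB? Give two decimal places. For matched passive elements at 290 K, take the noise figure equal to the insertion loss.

7.36 dB

Convert to linear (a loss of L dB is a gain of −L dB): F_i = 10^(NF_i/10), G_i = 10^(G_i,dB/10)
  Stage 1: F_1 = 10^(0.699/10) = 1.175, G_1 = 10^(10.6/10) = 11.48
  Stage 2: F_2 = 10^(6.50/10) = 4.467, G_2 = 10^(−5.10/10) = 0.3090
  Stage 3: F_3 = 10^(8.60/10) = 7.244, G_3 = 10^(−8.60/10) = 0.1380
  Stage 4: F_4 = 10^(3.19/10) = 2.084, G_4 = 10^(11.4/10) = 13.80
Friis cascade:
  F = 1.175 + (4.467 − 1)/11.48 + (7.244 − 1)/3.548 + (2.084 − 1)/0.4898 = 5.451
NF = 10 log₁₀(5.451) = 7.36 dB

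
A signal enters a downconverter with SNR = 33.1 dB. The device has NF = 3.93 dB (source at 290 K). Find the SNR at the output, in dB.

29.17 dB

By definition F = SNR_in/SNR_out, so in dB: SNR_out = SNR_in − NF
SNR_out = 33.1 − 3.93 = 29.17 dB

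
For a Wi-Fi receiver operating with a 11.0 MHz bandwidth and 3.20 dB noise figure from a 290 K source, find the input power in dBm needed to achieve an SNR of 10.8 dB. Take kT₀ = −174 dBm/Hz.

Sensitivity = −174 + 10 log₁₀(B) + NF + SNR_min
= −174 + 70.41 + 3.20 + 10.8
= −89.59 dBm → −89.6 dBm

−89.6 dBm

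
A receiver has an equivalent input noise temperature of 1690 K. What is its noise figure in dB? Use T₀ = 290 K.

8.34 dB

F = 1 + T_e/T₀ = 1 + 1690/290 = 6.82759
NF = 10 log₁₀(6.82759) = 8.34 dB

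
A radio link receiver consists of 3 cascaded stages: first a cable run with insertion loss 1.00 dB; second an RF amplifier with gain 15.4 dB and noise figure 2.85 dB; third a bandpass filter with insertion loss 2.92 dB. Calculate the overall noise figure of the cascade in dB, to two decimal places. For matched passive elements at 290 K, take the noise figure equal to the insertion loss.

3.91 dB

Convert to linear (a loss of L dB is a gain of −L dB): F_i = 10^(NF_i/10), G_i = 10^(G_i,dB/10)
  Stage 1: F_1 = 10^(1.00/10) = 1.259, G_1 = 10^(−1.00/10) = 0.7943
  Stage 2: F_2 = 10^(2.85/10) = 1.928, G_2 = 10^(15.4/10) = 34.67
  Stage 3: F_3 = 10^(2.92/10) = 1.959, G_3 = 10^(−2.92/10) = 0.5105
Friis cascade:
  F = 1.259 + (1.928 − 1)/0.7943 + (1.959 − 1)/27.54 = 2.461
NF = 10 log₁₀(2.461) = 3.91 dB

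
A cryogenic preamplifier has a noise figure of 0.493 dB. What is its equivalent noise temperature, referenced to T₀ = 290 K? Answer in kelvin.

34.9 K

F = 10^(0.493/10) = 1.12021
T_e = (F − 1)·T₀ = (1.12021 − 1) × 290 = 34.9 K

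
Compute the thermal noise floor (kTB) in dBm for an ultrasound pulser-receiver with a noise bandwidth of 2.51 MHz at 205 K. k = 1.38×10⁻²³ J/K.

−111.5 dBm

P_n = kTB = 1.38×10⁻²³ × 205 × 2.51×10⁶ = 7.10×10⁻¹⁵ W
In dBm: 10 log₁₀(7.10×10⁻¹⁵ / 10⁻³) = −111.5 dBm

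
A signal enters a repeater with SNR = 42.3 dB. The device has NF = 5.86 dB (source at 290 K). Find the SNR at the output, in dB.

By definition F = SNR_in/SNR_out, so in dB: SNR_out = SNR_in − NF
SNR_out = 42.3 − 5.86 = 36.44 dB

36.44 dB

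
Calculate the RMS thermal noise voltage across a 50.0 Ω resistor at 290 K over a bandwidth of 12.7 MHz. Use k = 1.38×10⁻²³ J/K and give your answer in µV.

V_n = √(4kTRB)
4kTRB = 4 × 1.38×10⁻²³ × 290 × 5.00×10¹ × 1.27×10⁷ = 1.02×10⁻¹¹ V²
V_n = √(1.02×10⁻¹¹) = 3.19×10⁻⁶ V = 3.19 µV

3.19 µV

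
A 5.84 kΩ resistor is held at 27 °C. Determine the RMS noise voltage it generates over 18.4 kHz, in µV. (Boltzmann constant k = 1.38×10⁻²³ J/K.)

T = 27 °C + 273.15 = 300.15 K
V_n = √(4kTRB)
4kTRB = 4 × 1.38×10⁻²³ × 300.15 × 5.84×10³ × 1.84×10⁴ = 1.78×10⁻¹² V²
V_n = √(1.78×10⁻¹²) = 1.33×10⁻⁶ V = 1.33 µV

1.33 µV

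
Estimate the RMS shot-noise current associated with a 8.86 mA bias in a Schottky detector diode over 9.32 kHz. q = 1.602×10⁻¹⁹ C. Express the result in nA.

I_n = √(2qI·B)
2qI·B = 2 × 1.602×10⁻¹⁹ × 8.86×10⁻³ × 9.32×10³ = 2.65×10⁻¹⁷ A²
I_n = √(2.65×10⁻¹⁷) = 5.14×10⁻⁹ A = 5.14 nA

5.14 nA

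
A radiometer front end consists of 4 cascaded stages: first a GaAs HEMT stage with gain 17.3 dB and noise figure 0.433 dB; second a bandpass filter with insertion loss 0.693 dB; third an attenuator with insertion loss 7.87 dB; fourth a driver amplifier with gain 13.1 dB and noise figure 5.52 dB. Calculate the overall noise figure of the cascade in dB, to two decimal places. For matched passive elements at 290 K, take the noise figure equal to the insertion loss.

1.94 dB

Convert to linear (a loss of L dB is a gain of −L dB): F_i = 10^(NF_i/10), G_i = 10^(G_i,dB/10)
  Stage 1: F_1 = 10^(0.433/10) = 1.105, G_1 = 10^(17.3/10) = 53.70
  Stage 2: F_2 = 10^(0.693/10) = 1.173, G_2 = 10^(−0.693/10) = 0.8525
  Stage 3: F_3 = 10^(7.87/10) = 6.124, G_3 = 10^(−7.87/10) = 0.1633
  Stage 4: F_4 = 10^(5.52/10) = 3.565, G_4 = 10^(13.1/10) = 20.42
Friis cascade:
  F = 1.105 + (1.173 − 1)/53.70 + (6.124 − 1)/45.78 + (3.565 − 1)/7.477 = 1.563
NF = 10 log₁₀(1.563) = 1.94 dB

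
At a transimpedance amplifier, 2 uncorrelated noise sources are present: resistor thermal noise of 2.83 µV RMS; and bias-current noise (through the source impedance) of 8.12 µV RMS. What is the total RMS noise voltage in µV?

Uncorrelated sources add in power (mean-square): V_tot = √(ΣV_i²)
V_tot = √[(2.83×10⁻⁶)² + (8.12×10⁻⁶)²] = 8.60×10⁻⁶ V = 8.60 µV

8.60 µV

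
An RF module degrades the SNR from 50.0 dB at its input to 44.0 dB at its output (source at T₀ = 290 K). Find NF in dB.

NF (dB) = SNR_in(dB) − SNR_out(dB) when the source is at T₀
NF = 50.0 − 44.0 = 6.0 dB

6.0 dB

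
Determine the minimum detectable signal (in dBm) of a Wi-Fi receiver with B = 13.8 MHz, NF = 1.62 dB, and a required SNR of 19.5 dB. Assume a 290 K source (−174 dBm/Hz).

Sensitivity = −174 + 10 log₁₀(B) + NF + SNR_min
= −174 + 71.4 + 1.62 + 19.5
= −81.48 dBm → −81.5 dBm

−81.5 dBm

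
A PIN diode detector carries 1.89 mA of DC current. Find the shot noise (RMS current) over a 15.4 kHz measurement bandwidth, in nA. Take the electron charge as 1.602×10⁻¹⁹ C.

3.05 nA

I_n = √(2qI·B)
2qI·B = 2 × 1.602×10⁻¹⁹ × 1.89×10⁻³ × 1.54×10⁴ = 9.33×10⁻¹⁸ A²
I_n = √(9.33×10⁻¹⁸) = 3.05×10⁻⁹ A = 3.05 nA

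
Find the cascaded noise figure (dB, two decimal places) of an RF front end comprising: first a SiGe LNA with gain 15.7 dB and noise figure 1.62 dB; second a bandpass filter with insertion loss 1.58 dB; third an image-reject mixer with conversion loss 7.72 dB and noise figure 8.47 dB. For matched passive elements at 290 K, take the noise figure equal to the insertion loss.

2.30 dB

Convert to linear (a loss of L dB is a gain of −L dB): F_i = 10^(NF_i/10), G_i = 10^(G_i,dB/10)
  Stage 1: F_1 = 10^(1.62/10) = 1.452, G_1 = 10^(15.7/10) = 37.15
  Stage 2: F_2 = 10^(1.58/10) = 1.439, G_2 = 10^(−1.58/10) = 0.6950
  Stage 3: F_3 = 10^(8.47/10) = 7.031, G_3 = 10^(−7.72/10) = 0.1690
Friis cascade:
  F = 1.452 + (1.439 − 1)/37.15 + (7.031 − 1)/25.82 = 1.697
NF = 10 log₁₀(1.697) = 2.30 dB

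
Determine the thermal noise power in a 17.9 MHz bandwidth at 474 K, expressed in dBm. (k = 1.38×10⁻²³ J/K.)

−99.3 dBm

P_n = kTB = 1.38×10⁻²³ × 474 × 1.79×10⁷ = 1.17×10⁻¹³ W
In dBm: 10 log₁₀(1.17×10⁻¹³ / 10⁻³) = −99.3 dBm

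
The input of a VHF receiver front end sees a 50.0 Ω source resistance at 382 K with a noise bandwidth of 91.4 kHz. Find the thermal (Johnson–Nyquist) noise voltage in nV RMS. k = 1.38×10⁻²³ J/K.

V_n = √(4kTRB)
4kTRB = 4 × 1.38×10⁻²³ × 382 × 5.00×10¹ × 9.14×10⁴ = 9.64×10⁻¹⁴ V²
V_n = √(9.64×10⁻¹⁴) = 3.10×10⁻⁷ V = 310 nV

310 nV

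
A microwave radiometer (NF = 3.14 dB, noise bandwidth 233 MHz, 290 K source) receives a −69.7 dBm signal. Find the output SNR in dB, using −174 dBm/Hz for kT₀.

Noise floor: N = −174 + 10 log₁₀(B) + NF
10 log₁₀(2.33×10⁸) = 83.67 dB
N = −174 + 83.67 + 3.14 = −87.19 dBm
SNR = P_sig − N = −69.7 − (−87.19) = 17.49 dB → 17.5 dB

17.5 dB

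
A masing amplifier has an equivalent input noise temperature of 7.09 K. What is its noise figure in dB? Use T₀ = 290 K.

F = 1 + T_e/T₀ = 1 + 7.09/290 = 1.02445
NF = 10 log₁₀(1.02445) = 0.105 dB

0.105 dB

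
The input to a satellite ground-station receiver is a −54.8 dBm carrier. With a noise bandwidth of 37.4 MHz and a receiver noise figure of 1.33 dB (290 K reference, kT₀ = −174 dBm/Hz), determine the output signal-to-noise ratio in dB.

Noise floor: N = −174 + 10 log₁₀(B) + NF
10 log₁₀(3.74×10⁷) = 75.73 dB
N = −174 + 75.73 + 1.33 = −96.94 dBm
SNR = P_sig − N = −54.8 − (−96.94) = 42.14 dB → 42.1 dB

42.1 dB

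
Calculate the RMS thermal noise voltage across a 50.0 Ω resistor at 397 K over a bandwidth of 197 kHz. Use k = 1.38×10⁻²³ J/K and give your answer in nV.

465 nV

V_n = √(4kTRB)
4kTRB = 4 × 1.38×10⁻²³ × 397 × 5.00×10¹ × 1.97×10⁵ = 2.16×10⁻¹³ V²
V_n = √(2.16×10⁻¹³) = 4.65×10⁻⁷ V = 465 nV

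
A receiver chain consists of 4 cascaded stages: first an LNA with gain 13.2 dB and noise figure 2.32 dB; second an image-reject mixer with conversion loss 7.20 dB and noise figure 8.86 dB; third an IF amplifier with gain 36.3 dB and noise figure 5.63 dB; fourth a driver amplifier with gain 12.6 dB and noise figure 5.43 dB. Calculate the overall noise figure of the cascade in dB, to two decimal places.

4.30 dB

Convert to linear (a loss of L dB is a gain of −L dB): F_i = 10^(NF_i/10), G_i = 10^(G_i,dB/10)
  Stage 1: F_1 = 10^(2.32/10) = 1.706, G_1 = 10^(13.2/10) = 20.89
  Stage 2: F_2 = 10^(8.86/10) = 7.691, G_2 = 10^(−7.20/10) = 0.1905
  Stage 3: F_3 = 10^(5.63/10) = 3.656, G_3 = 10^(36.3/10) = 4266
  Stage 4: F_4 = 10^(5.43/10) = 3.491, G_4 = 10^(12.6/10) = 18.20
Friis cascade:
  F = 1.706 + (7.691 − 1)/20.89 + (3.656 − 1)/3.981 + (3.491 − 1)/1.698×10⁴ = 2.694
NF = 10 log₁₀(2.694) = 4.30 dB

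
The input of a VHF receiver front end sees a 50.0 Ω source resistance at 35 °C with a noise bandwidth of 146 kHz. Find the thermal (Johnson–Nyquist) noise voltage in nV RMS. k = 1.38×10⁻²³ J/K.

T = 35 °C + 273.15 = 308.15 K
V_n = √(4kTRB)
4kTRB = 4 × 1.38×10⁻²³ × 308.15 × 5.00×10¹ × 1.46×10⁵ = 1.24×10⁻¹³ V²
V_n = √(1.24×10⁻¹³) = 3.52×10⁻⁷ V = 352 nV

352 nV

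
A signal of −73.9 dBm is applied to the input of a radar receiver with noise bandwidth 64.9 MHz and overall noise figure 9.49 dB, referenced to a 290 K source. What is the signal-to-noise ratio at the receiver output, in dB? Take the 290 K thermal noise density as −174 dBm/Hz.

Noise floor: N = −174 + 10 log₁₀(B) + NF
10 log₁₀(6.49×10⁷) = 78.12 dB
N = −174 + 78.12 + 9.49 = −86.39 dBm
SNR = P_sig − N = −73.9 − (−86.39) = 12.49 dB → 12.5 dB

12.5 dB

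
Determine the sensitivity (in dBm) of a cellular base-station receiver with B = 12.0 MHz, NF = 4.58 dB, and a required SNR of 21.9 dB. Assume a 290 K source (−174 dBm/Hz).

−76.7 dBm

Sensitivity = −174 + 10 log₁₀(B) + NF + SNR_min
= −174 + 70.79 + 4.58 + 21.9
= −76.73 dBm → −76.7 dBm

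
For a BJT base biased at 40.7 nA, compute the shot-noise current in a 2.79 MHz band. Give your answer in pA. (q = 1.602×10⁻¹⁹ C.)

I_n = √(2qI·B)
2qI·B = 2 × 1.602×10⁻¹⁹ × 4.07×10⁻⁸ × 2.79×10⁶ = 3.64×10⁻²⁰ A²
I_n = √(3.64×10⁻²⁰) = 1.91×10⁻¹⁰ A = 191 pA

191 pA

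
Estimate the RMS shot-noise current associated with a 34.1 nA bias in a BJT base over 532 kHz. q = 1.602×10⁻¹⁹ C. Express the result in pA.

I_n = √(2qI·B)
2qI·B = 2 × 1.602×10⁻¹⁹ × 3.41×10⁻⁸ × 5.32×10⁵ = 5.81×10⁻²¹ A²
I_n = √(5.81×10⁻²¹) = 7.62×10⁻¹¹ A = 76.2 pA

76.2 pA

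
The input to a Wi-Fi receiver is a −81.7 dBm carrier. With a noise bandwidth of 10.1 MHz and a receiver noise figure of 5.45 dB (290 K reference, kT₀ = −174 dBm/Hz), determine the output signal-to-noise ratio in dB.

16.8 dB

Noise floor: N = −174 + 10 log₁₀(B) + NF
10 log₁₀(1.01×10⁷) = 70.04 dB
N = −174 + 70.04 + 5.45 = −98.51 dBm
SNR = P_sig − N = −81.7 − (−98.51) = 16.81 dB → 16.8 dB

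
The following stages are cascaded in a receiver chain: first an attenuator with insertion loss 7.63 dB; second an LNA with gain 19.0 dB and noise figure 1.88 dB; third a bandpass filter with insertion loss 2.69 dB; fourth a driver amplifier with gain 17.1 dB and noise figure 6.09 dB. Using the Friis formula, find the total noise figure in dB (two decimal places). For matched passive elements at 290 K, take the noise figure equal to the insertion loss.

9.74 dB

Convert to linear (a loss of L dB is a gain of −L dB): F_i = 10^(NF_i/10), G_i = 10^(G_i,dB/10)
  Stage 1: F_1 = 10^(7.63/10) = 5.794, G_1 = 10^(−7.63/10) = 0.1726
  Stage 2: F_2 = 10^(1.88/10) = 1.542, G_2 = 10^(19.0/10) = 79.43
  Stage 3: F_3 = 10^(2.69/10) = 1.858, G_3 = 10^(−2.69/10) = 0.5383
  Stage 4: F_4 = 10^(6.09/10) = 4.064, G_4 = 10^(17.1/10) = 51.29
Friis cascade:
  F = 5.794 + (1.542 − 1)/0.1726 + (1.858 − 1)/13.71 + (4.064 − 1)/7.379 = 9.411
NF = 10 log₁₀(9.411) = 9.74 dB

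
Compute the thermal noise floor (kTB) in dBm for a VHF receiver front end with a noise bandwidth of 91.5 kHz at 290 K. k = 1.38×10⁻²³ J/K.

P_n = kTB = 1.38×10⁻²³ × 290 × 9.15×10⁴ = 3.66×10⁻¹⁶ W
In dBm: 10 log₁₀(3.66×10⁻¹⁶ / 10⁻³) = −124.4 dBm

−124.4 dBm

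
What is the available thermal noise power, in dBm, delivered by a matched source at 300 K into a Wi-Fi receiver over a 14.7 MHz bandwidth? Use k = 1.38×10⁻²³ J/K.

−102.2 dBm

P_n = kTB = 1.38×10⁻²³ × 300 × 1.47×10⁷ = 6.09×10⁻¹⁴ W
In dBm: 10 log₁₀(6.09×10⁻¹⁴ / 10⁻³) = −102.2 dBm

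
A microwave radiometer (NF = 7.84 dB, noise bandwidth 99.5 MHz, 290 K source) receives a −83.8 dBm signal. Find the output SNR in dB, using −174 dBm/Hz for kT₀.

Noise floor: N = −174 + 10 log₁₀(B) + NF
10 log₁₀(9.95×10⁷) = 79.98 dB
N = −174 + 79.98 + 7.84 = −86.18 dBm
SNR = P_sig − N = −83.8 − (−86.18) = 2.38 dB → 2.4 dB

2.4 dB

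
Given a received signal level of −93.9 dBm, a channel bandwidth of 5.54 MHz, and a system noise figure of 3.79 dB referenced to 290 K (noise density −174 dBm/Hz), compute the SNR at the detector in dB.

8.9 dB

Noise floor: N = −174 + 10 log₁₀(B) + NF
10 log₁₀(5.54×10⁶) = 67.44 dB
N = −174 + 67.44 + 3.79 = −102.77 dBm
SNR = P_sig − N = −93.9 − (−102.77) = 8.87 dB → 8.9 dB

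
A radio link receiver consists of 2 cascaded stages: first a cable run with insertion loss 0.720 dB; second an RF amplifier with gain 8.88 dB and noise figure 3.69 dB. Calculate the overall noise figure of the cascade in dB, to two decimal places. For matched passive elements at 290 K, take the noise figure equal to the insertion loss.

4.41 dB

Convert to linear (a loss of L dB is a gain of −L dB): F_i = 10^(NF_i/10), G_i = 10^(G_i,dB/10)
  Stage 1: F_1 = 10^(0.720/10) = 1.180, G_1 = 10^(−0.720/10) = 0.8472
  Stage 2: F_2 = 10^(3.69/10) = 2.339, G_2 = 10^(8.88/10) = 7.727
Friis cascade:
  F = 1.180 + (2.339 − 1)/0.8472 = 2.761
NF = 10 log₁₀(2.761) = 4.41 dB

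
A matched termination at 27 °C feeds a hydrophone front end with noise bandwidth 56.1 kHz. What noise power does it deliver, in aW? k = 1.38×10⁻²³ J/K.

T = 27 °C + 273.15 = 300.15 K
P_n = kTB = 1.38×10⁻²³ × 300.15 × 5.61×10⁴ = 2.32×10⁻¹⁶ W = 232 aW

232 aW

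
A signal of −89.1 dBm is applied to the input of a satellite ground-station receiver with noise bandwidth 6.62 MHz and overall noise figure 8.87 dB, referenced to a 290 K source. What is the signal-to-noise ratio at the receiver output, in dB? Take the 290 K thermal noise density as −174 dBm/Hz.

Noise floor: N = −174 + 10 log₁₀(B) + NF
10 log₁₀(6.62×10⁶) = 68.21 dB
N = −174 + 68.21 + 8.87 = −96.92 dBm
SNR = P_sig − N = −89.1 − (−96.92) = 7.82 dB → 7.8 dB

7.8 dB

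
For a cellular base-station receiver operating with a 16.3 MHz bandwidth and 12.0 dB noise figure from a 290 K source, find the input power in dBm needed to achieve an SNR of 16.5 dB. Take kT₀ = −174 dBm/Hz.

−73.4 dBm

Sensitivity = −174 + 10 log₁₀(B) + NF + SNR_min
= −174 + 72.12 + 12.0 + 16.5
= −73.38 dBm → −73.4 dBm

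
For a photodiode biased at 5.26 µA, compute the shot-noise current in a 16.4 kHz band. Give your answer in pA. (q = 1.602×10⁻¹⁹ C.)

I_n = √(2qI·B)
2qI·B = 2 × 1.602×10⁻¹⁹ × 5.26×10⁻⁶ × 1.64×10⁴ = 2.76×10⁻²⁰ A²
I_n = √(2.76×10⁻²⁰) = 1.66×10⁻¹⁰ A = 166 pA

166 pA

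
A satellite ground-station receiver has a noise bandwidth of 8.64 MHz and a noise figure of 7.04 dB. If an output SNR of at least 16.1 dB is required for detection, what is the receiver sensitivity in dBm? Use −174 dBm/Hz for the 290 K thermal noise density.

−81.5 dBm

Sensitivity = −174 + 10 log₁₀(B) + NF + SNR_min
= −174 + 69.37 + 7.04 + 16.1
= −81.49 dBm → −81.5 dBm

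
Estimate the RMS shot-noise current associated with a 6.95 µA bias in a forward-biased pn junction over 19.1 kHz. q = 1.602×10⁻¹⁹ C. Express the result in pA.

I_n = √(2qI·B)
2qI·B = 2 × 1.602×10⁻¹⁹ × 6.95×10⁻⁶ × 1.91×10⁴ = 4.25×10⁻²⁰ A²
I_n = √(4.25×10⁻²⁰) = 2.06×10⁻¹⁰ A = 206 pA

206 pA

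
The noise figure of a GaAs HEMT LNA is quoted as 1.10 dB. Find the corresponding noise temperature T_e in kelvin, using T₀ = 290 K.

83.6 K

F = 10^(1.10/10) = 1.28825
T_e = (F − 1)·T₀ = (1.28825 − 1) × 290 = 83.6 K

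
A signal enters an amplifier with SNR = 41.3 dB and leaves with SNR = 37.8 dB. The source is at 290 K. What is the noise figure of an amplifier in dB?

3.5 dB

NF (dB) = SNR_in(dB) − SNR_out(dB) when the source is at T₀
NF = 41.3 − 37.8 = 3.5 dB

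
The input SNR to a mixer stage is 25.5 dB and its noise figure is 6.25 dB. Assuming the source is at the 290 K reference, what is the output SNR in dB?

By definition F = SNR_in/SNR_out, so in dB: SNR_out = SNR_in − NF
SNR_out = 25.5 − 6.25 = 19.25 dB

19.25 dB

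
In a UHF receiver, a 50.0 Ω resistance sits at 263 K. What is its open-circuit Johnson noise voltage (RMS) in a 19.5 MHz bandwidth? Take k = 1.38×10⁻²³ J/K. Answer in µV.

V_n = √(4kTRB)
4kTRB = 4 × 1.38×10⁻²³ × 263 × 5.00×10¹ × 1.95×10⁷ = 1.42×10⁻¹¹ V²
V_n = √(1.42×10⁻¹¹) = 3.76×10⁻⁶ V = 3.76 µV

3.76 µV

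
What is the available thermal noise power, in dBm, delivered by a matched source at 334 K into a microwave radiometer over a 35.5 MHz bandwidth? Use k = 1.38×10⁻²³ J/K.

−97.9 dBm

P_n = kTB = 1.38×10⁻²³ × 334 × 3.55×10⁷ = 1.64×10⁻¹³ W
In dBm: 10 log₁₀(1.64×10⁻¹³ / 10⁻³) = −97.9 dBm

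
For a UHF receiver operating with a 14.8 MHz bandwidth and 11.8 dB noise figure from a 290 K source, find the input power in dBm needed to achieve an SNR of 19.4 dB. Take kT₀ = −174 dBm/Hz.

−71.1 dBm

Sensitivity = −174 + 10 log₁₀(B) + NF + SNR_min
= −174 + 71.7 + 11.8 + 19.4
= −71.1 dBm → −71.1 dBm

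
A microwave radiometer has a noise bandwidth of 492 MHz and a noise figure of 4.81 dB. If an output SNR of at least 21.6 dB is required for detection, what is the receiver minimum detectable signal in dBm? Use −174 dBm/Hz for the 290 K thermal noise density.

Sensitivity = −174 + 10 log₁₀(B) + NF + SNR_min
= −174 + 86.92 + 4.81 + 21.6
= −60.67 dBm → −60.7 dBm

−60.7 dBm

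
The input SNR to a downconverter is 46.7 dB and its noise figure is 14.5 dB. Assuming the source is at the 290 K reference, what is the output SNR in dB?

32.2 dB

By definition F = SNR_in/SNR_out, so in dB: SNR_out = SNR_in − NF
SNR_out = 46.7 − 14.5 = 32.2 dB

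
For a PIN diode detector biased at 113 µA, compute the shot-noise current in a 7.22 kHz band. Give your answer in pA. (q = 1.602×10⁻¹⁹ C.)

I_n = √(2qI·B)
2qI·B = 2 × 1.602×10⁻¹⁹ × 1.13×10⁻⁴ × 7.22×10³ = 2.61×10⁻¹⁹ A²
I_n = √(2.61×10⁻¹⁹) = 5.11×10⁻¹⁰ A = 511 pA

511 pA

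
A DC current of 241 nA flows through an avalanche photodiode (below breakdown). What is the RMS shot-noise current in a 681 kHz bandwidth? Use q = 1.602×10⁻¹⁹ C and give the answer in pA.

I_n = √(2qI·B)
2qI·B = 2 × 1.602×10⁻¹⁹ × 2.41×10⁻⁷ × 6.81×10⁵ = 5.26×10⁻²⁰ A²
I_n = √(5.26×10⁻²⁰) = 2.29×10⁻¹⁰ A = 229 pA

229 pA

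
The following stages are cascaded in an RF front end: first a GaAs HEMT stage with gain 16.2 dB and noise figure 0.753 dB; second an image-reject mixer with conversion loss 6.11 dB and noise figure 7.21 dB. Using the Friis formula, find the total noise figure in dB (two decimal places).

1.11 dB

Convert to linear (a loss of L dB is a gain of −L dB): F_i = 10^(NF_i/10), G_i = 10^(G_i,dB/10)
  Stage 1: F_1 = 10^(0.753/10) = 1.189, G_1 = 10^(16.2/10) = 41.69
  Stage 2: F_2 = 10^(7.21/10) = 5.260, G_2 = 10^(−6.11/10) = 0.2449
Friis cascade:
  F = 1.189 + (5.260 − 1)/41.69 = 1.292
NF = 10 log₁₀(1.292) = 1.11 dB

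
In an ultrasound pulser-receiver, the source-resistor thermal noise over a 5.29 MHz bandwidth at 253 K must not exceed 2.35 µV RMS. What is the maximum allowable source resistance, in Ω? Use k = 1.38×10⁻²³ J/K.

74.8 Ω

Johnson–Nyquist: V_n = √(4kTRB) ⇒ R = V_n² / (4kTB)
4kTB = 4 × 1.38×10⁻²³ × 253 × 5.29×10⁶ = 7.39×10⁻¹⁴
R = (2.35×10⁻⁶)² / 7.39×10⁻¹⁴ = 7.48×10¹ Ω = 74.8 Ω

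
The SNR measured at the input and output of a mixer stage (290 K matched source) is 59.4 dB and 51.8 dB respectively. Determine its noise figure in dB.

7.6 dB

NF (dB) = SNR_in(dB) − SNR_out(dB) when the source is at T₀
NF = 59.4 − 51.8 = 7.6 dB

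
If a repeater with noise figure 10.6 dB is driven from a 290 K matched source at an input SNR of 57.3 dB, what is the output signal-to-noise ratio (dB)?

46.7 dB

By definition F = SNR_in/SNR_out, so in dB: SNR_out = SNR_in − NF
SNR_out = 57.3 − 10.6 = 46.7 dB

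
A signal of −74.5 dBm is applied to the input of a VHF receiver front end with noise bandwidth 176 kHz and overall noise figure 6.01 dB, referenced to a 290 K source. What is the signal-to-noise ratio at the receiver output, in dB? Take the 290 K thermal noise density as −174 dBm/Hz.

41.0 dB

Noise floor: N = −174 + 10 log₁₀(B) + NF
10 log₁₀(1.76×10⁵) = 52.46 dB
N = −174 + 52.46 + 6.01 = −115.53 dBm
SNR = P_sig − N = −74.5 − (−115.53) = 41.03 dB → 41.0 dB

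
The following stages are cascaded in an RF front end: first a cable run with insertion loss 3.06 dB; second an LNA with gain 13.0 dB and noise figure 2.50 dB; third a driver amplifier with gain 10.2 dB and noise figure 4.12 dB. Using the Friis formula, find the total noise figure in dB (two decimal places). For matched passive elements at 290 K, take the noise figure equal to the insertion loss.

Convert to linear (a loss of L dB is a gain of −L dB): F_i = 10^(NF_i/10), G_i = 10^(G_i,dB/10)
  Stage 1: F_1 = 10^(3.06/10) = 2.023, G_1 = 10^(−3.06/10) = 0.4943
  Stage 2: F_2 = 10^(2.50/10) = 1.778, G_2 = 10^(13.0/10) = 19.95
  Stage 3: F_3 = 10^(4.12/10) = 2.582, G_3 = 10^(10.2/10) = 10.47
Friis cascade:
  F = 2.023 + (1.778 − 1)/0.4943 + (2.582 − 1)/9.863 = 3.758
NF = 10 log₁₀(3.758) = 5.75 dB

5.75 dB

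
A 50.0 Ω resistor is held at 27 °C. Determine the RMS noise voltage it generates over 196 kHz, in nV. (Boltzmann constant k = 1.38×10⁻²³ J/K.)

403 nV

T = 27 °C + 273.15 = 300.15 K
V_n = √(4kTRB)
4kTRB = 4 × 1.38×10⁻²³ × 300.15 × 5.00×10¹ × 1.96×10⁵ = 1.62×10⁻¹³ V²
V_n = √(1.62×10⁻¹³) = 4.03×10⁻⁷ V = 403 nV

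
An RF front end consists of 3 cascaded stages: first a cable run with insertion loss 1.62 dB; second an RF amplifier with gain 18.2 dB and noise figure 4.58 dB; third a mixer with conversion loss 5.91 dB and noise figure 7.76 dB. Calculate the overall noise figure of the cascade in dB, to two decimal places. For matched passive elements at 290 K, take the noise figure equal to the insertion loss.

Convert to linear (a loss of L dB is a gain of −L dB): F_i = 10^(NF_i/10), G_i = 10^(G_i,dB/10)
  Stage 1: F_1 = 10^(1.62/10) = 1.452, G_1 = 10^(−1.62/10) = 0.6887
  Stage 2: F_2 = 10^(4.58/10) = 2.871, G_2 = 10^(18.2/10) = 66.07
  Stage 3: F_3 = 10^(7.76/10) = 5.970, G_3 = 10^(−5.91/10) = 0.2564
Friis cascade:
  F = 1.452 + (2.871 − 1)/0.6887 + (5.970 − 1)/45.50 = 4.278
NF = 10 log₁₀(4.278) = 6.31 dB

6.31 dB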